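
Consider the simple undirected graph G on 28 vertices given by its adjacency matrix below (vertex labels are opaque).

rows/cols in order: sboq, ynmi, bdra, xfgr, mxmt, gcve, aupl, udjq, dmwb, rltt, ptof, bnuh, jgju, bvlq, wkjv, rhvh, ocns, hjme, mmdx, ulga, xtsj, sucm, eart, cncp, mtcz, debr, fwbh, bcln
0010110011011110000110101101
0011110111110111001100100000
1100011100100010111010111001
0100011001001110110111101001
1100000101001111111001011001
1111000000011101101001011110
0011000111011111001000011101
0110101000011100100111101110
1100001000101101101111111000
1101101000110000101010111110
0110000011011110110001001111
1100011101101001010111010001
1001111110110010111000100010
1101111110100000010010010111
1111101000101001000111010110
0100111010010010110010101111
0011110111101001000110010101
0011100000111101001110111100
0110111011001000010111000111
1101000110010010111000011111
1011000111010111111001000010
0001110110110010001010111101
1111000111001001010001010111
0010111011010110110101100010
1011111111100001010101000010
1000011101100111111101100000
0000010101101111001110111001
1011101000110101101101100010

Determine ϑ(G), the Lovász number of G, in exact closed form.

7

deg(rltt) = 15; N(rltt) = {sboq, ynmi, xfgr, mxmt, aupl, ptof, bnuh, ocns, mmdx, xtsj, eart, cncp, mtcz, debr, fwbh}.
N(debr) = {sboq, gcve, aupl, udjq, rltt, ptof, bvlq, wkjv, rhvh, ocns, hjme, mmdx, ulga, sucm, eart}, |N(debr)| = 15.
N(aupl) = {bdra, xfgr, udjq, dmwb, rltt, bnuh, jgju, bvlq, wkjv, rhvh, mmdx, cncp, mtcz, debr, bcln}, |N(aupl)| = 15.
deg(bnuh) = 15; N(bnuh) = {sboq, ynmi, gcve, aupl, udjq, rltt, ptof, jgju, rhvh, hjme, ulga, xtsj, sucm, cncp, bcln}.
28-vertex 15-regular graph: Kneser K(8,2) on C(8,2)=28 vertices.
spec(A) ≈ [15.0, 1.0, -5.0] (distinct, 3 d.p.).
Lovász (edge-transitive): ϑ = −28·(-5)/((15)−(-5)) = 7.
≈ 7.0000 (to 4 d.p.).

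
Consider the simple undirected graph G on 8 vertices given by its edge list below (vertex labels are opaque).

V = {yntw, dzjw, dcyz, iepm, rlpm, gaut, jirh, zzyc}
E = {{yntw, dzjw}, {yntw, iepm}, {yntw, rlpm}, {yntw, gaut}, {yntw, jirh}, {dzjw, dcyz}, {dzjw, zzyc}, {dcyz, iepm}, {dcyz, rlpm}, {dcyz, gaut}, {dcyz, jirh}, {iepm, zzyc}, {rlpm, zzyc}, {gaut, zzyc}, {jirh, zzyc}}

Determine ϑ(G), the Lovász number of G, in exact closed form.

N(gaut) = {yntw, dcyz, zzyc}, |N(gaut)| = 3.
N(rlpm) = {yntw, dcyz, zzyc}, |N(rlpm)| = 3.
Vertex iepm has 3 neighbors: yntw, dcyz, zzyc.
Vertex dcyz has 5 neighbors: dzjw, iepm, rlpm, gaut, jirh.
Complete 2-partite, parts [5, 3]: perfect, ϑ = α = 5.
≈ 5.000000000 (to 9 d.p.).
α=5, χ(Ḡ)=5; ϑ=5 lies between (collapsed).

5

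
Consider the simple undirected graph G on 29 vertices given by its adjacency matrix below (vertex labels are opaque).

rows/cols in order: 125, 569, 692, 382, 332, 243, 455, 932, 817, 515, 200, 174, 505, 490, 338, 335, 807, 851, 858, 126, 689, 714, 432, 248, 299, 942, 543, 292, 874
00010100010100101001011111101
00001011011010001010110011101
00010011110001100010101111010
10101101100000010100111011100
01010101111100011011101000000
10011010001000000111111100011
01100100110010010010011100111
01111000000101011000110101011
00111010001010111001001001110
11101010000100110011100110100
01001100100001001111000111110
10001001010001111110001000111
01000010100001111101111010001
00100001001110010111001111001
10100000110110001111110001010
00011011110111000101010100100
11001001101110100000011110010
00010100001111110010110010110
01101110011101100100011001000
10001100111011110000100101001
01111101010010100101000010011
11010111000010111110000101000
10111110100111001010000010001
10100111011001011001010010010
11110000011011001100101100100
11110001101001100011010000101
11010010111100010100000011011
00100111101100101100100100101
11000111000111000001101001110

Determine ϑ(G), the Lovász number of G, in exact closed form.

sqrt(29)

Vertex 569 has 14 neighbors: 332, 455, 932, 515, 200, 505, 807, 858, 689, 714, 299, 942, 543, 874.
Vertex 851 has 14 neighbors: 382, 243, 200, 174, 505, 490, 338, 335, 858, 689, 714, 299, 543, 292.
deg(243) = 14; N(243) = {125, 382, 332, 455, 200, 851, 858, 126, 689, 714, 432, 248, 292, 874}.
Vertex 338 has 14 neighbors: 125, 692, 817, 515, 174, 505, 807, 851, 858, 126, 689, 714, 942, 292.
deg(v) = 14 for all v (|V|=29); SR(29,14,6,7) — a Paley graph.
spec(A) ≈ [14.0, 2.192582, -3.192582] (distinct, 6 d.p.).
Lovász: ϑ = −29(-sqrt(29)/2 - 1/2)/(14+-(-sqrt(29)/2 - 1/2)) = sqrt(29).
= 5.38516481… (decimal).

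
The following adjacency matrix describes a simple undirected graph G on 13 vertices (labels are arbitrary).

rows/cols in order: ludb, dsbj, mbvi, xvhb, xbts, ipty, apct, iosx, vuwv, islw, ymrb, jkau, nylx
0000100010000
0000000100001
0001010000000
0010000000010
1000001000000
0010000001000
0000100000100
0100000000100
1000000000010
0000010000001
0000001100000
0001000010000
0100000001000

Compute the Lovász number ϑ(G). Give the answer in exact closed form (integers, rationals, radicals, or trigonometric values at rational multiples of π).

13*cos(pi/13)/(cos(pi/13) + 1)

Vertex ymrb has 2 neighbors: apct, iosx.
N(jkau) = {xvhb, vuwv}, |N(jkau)| = 2.
N(xvhb) = {mbvi, jkau}, |N(xvhb)| = 2.
Vertex mbvi has 2 neighbors: xvhb, ipty.
deg(v) = 2 for all v (|V|=13); a single 13-cycle (edge-transitive).
A has 7 distinct eigenvalues ≈ [2.0, 1.771, 1.136, 0.241, -0.709, -1.497, -1.942].
λ_max=2, λ_min=-2*cos(pi/13); ϑ = −13·λ_min/(λ_max−λ_min) = 13*cos(pi/13)/(cos(pi/13) + 1).
= 6.404168563… (decimal).
6 ≤ 13*cos(pi/13)/(cos(pi/13) + 1) ≤ 7: both strict.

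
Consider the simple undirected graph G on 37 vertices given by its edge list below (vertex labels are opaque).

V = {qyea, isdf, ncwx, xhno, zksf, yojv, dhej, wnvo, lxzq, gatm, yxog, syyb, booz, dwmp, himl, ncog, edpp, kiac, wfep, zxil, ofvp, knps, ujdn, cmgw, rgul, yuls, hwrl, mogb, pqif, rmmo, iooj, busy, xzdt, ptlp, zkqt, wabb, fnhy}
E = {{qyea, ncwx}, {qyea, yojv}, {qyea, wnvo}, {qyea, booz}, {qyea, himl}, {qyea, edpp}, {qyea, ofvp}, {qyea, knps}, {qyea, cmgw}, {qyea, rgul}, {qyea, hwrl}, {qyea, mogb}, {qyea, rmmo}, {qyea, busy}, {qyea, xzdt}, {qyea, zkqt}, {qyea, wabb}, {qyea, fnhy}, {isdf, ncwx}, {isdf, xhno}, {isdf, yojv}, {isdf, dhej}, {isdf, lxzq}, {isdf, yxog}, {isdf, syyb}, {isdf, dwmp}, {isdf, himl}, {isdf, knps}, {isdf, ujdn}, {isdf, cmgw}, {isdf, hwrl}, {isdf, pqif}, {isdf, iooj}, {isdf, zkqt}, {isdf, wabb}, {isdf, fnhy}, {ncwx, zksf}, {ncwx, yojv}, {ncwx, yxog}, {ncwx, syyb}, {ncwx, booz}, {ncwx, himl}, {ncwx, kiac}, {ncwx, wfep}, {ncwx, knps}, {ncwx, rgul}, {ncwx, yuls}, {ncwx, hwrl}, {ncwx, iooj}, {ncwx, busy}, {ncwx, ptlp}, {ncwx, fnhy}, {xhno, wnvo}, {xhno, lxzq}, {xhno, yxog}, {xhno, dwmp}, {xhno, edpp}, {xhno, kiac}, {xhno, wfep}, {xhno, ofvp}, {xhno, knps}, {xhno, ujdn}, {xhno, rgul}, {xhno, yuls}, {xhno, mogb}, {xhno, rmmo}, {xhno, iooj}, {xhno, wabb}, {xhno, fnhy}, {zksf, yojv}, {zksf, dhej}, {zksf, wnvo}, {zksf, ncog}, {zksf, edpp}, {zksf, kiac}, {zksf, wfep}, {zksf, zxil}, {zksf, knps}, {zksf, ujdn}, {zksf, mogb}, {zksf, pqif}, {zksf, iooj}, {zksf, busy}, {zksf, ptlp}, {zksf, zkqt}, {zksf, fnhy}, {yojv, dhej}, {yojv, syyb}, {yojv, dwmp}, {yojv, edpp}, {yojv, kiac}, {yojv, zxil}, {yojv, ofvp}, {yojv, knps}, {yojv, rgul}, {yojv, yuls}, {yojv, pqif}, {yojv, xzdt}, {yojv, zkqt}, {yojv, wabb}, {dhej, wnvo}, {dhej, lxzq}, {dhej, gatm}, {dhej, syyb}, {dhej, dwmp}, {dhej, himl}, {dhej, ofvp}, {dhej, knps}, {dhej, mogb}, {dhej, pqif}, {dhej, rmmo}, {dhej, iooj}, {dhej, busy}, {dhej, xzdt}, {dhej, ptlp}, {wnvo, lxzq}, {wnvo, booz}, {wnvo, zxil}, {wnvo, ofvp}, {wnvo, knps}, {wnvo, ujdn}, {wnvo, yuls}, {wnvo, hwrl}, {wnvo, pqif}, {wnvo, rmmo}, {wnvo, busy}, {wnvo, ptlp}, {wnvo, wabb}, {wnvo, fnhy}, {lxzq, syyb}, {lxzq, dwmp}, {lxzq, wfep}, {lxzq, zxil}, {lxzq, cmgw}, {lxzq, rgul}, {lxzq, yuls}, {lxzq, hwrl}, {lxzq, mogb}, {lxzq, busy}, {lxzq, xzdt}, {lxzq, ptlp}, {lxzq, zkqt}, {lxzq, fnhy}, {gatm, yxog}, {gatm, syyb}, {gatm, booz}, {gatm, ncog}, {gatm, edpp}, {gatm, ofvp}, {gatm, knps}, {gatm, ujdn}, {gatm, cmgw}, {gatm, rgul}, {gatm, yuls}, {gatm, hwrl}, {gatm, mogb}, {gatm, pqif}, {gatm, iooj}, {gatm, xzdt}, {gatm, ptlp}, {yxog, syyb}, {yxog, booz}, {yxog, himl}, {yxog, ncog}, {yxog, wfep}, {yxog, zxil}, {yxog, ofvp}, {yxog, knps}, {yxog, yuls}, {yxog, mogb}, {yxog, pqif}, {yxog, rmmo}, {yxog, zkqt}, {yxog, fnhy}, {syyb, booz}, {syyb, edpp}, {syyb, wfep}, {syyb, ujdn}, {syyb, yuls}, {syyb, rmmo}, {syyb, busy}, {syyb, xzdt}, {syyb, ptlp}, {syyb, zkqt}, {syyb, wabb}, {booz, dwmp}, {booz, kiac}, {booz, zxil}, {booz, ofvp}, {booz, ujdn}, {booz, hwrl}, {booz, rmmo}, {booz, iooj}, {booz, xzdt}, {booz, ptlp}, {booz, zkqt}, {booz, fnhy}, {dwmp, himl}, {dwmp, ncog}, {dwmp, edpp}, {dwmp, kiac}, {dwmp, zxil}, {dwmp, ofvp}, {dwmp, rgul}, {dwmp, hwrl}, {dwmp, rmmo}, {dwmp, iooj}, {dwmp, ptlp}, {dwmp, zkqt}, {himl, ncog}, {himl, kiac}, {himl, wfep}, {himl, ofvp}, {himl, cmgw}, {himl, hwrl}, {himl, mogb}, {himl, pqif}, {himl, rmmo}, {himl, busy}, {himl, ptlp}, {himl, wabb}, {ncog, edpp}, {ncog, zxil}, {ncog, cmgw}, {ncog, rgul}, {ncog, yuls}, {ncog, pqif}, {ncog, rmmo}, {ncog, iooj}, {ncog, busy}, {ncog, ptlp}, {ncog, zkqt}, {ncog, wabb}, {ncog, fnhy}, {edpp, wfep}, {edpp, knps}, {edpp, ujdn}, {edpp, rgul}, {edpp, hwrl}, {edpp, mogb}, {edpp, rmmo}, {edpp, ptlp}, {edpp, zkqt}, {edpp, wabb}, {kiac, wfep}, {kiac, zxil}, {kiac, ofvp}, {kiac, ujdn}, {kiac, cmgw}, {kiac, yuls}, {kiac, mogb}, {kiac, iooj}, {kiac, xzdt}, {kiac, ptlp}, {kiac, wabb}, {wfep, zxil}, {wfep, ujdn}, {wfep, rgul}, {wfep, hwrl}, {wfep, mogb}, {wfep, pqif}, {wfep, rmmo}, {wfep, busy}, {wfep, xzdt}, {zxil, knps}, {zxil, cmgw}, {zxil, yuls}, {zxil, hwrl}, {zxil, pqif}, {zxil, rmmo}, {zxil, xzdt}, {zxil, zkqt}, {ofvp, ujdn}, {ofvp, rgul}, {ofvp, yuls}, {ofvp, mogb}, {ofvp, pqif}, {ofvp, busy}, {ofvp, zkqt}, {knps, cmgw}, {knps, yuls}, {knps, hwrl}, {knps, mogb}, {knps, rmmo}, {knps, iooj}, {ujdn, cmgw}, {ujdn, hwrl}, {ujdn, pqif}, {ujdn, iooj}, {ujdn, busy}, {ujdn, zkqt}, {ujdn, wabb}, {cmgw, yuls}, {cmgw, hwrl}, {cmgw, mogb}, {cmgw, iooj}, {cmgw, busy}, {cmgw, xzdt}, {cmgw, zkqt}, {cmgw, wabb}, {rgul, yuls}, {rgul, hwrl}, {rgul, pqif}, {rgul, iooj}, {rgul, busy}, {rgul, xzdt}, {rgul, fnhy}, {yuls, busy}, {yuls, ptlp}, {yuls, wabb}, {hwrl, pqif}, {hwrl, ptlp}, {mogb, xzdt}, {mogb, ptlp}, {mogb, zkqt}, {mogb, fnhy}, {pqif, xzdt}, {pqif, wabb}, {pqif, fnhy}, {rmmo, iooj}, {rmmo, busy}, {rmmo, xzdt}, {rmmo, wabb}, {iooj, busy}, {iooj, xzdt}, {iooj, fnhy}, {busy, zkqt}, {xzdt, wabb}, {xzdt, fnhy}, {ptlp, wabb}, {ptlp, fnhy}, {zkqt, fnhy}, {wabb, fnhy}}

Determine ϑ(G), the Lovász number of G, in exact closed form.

Vertex ptlp has 18 neighbors: ncwx, zksf, dhej, wnvo, lxzq, gatm, syyb, booz, dwmp, himl, ncog, edpp, kiac, yuls, hwrl, mogb, wabb, fnhy.
deg(fnhy) = 18; N(fnhy) = {qyea, isdf, ncwx, xhno, zksf, wnvo, lxzq, yxog, booz, ncog, rgul, mogb, pqif, iooj, xzdt, ptlp, zkqt, wabb}.
Vertex rgul has 18 neighbors: qyea, ncwx, xhno, yojv, lxzq, gatm, dwmp, ncog, edpp, wfep, ofvp, yuls, hwrl, pqif, iooj, busy, xzdt, fnhy.
Vertex yuls has 18 neighbors: ncwx, xhno, yojv, wnvo, lxzq, gatm, yxog, syyb, ncog, kiac, zxil, ofvp, knps, cmgw, rgul, busy, ptlp, wabb.
Regular of degree 18 on 37 vertices: Paley(37): SR with (k,λ,μ)=(18,8,9).
The 3 distinct eigenvalues: [18.0, 2.54138, -3.54138].
With N=37: ϑ(G) = 37·(-(-sqrt(37)/2 - 1/2))/(18−(-sqrt(37)/2 - 1/2)) = sqrt(37).
≈ 6.0827625 (to 7 d.p.).

sqrt(37)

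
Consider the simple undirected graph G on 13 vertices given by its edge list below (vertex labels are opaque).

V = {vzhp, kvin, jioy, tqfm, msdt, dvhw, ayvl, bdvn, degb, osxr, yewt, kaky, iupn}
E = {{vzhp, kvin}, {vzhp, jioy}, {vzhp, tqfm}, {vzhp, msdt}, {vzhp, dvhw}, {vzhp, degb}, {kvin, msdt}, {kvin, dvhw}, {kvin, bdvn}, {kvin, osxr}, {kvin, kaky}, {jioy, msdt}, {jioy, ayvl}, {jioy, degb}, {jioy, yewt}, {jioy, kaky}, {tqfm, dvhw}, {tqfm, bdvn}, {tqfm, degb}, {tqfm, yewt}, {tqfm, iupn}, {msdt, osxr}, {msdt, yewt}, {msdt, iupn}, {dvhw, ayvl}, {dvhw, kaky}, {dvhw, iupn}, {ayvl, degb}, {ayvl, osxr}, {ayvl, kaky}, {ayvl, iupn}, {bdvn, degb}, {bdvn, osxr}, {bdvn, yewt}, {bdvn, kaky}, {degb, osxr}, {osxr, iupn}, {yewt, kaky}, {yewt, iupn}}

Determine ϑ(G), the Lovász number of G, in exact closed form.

deg(iupn) = 6; N(iupn) = {tqfm, msdt, dvhw, ayvl, osxr, yewt}.
Vertex tqfm has 6 neighbors: vzhp, dvhw, bdvn, degb, yewt, iupn.
N(degb) = {vzhp, jioy, tqfm, ayvl, bdvn, osxr}, |N(degb)| = 6.
Vertex kaky has 6 neighbors: kvin, jioy, dvhw, ayvl, bdvn, yewt.
6-regular, N=13; strongly regular (13,6,2,3).
spec(A) ≈ [6.0, 1.303, -2.303] (distinct, 3 d.p.).
Lovász (edge-transitive): ϑ = −13·(-sqrt(13)/2 - 1/2)/((6)−(-sqrt(13)/2 - 1/2)) = sqrt(13).
ϑ(G) ≈ 3.6055513.

sqrt(13)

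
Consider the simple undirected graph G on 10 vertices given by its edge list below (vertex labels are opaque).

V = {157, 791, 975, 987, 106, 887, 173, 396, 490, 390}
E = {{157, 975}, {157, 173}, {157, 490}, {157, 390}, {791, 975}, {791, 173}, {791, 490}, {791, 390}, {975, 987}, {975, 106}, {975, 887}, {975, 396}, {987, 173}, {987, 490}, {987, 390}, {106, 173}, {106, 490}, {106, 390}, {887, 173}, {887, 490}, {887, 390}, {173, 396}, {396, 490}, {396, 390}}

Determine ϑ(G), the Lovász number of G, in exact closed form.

6

N(157) = {975, 173, 490, 390}, |N(157)| = 4.
deg(396) = 4; N(396) = {975, 173, 490, 390}.
deg(390) = 6; N(390) = {157, 791, 987, 106, 887, 396}.
deg(987) = 4; N(987) = {975, 173, 490, 390}.
2 parts of sizes [6, 4]; α(G) = 6 = ϑ (perfect).
= 6.00000… (decimal).
Check 6 ≤ 6 ≤ 6: collapsed.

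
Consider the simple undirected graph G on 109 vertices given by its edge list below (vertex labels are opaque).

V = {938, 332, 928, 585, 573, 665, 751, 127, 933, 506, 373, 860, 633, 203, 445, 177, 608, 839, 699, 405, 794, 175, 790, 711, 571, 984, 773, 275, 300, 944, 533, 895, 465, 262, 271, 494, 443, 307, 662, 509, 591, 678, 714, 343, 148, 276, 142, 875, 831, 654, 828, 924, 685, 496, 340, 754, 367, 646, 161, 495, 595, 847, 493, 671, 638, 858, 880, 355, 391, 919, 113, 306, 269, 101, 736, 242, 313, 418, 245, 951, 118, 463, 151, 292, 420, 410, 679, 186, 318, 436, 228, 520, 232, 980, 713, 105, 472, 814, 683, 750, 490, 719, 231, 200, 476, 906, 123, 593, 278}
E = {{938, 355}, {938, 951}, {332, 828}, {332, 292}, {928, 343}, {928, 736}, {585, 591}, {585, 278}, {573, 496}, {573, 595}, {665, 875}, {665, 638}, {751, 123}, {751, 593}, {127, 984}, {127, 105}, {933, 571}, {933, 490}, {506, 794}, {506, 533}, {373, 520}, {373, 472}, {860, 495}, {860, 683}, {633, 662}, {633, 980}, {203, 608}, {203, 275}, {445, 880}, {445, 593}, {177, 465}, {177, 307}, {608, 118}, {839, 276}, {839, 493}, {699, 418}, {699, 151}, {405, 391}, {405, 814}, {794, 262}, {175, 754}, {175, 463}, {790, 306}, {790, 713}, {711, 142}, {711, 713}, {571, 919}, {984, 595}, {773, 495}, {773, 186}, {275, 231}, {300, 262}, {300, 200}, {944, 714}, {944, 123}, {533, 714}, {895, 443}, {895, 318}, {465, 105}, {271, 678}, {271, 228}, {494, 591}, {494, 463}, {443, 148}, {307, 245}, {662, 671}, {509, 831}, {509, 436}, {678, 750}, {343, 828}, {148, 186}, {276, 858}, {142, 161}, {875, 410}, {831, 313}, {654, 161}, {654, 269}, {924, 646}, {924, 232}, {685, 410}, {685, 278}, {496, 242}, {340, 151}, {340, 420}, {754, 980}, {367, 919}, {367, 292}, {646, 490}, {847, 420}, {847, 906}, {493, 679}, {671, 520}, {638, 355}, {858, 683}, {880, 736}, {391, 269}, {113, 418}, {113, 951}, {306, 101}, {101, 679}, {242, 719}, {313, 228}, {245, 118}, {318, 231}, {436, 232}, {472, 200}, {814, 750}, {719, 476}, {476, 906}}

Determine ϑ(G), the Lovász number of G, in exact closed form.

109*cos(pi/109)/(cos(pi/109) + 1)

N(490) = {933, 646}, |N(490)| = 2.
N(591) = {585, 494}, |N(591)| = 2.
Vertex 875 has 2 neighbors: 665, 410.
N(101) = {306, 679}, |N(101)| = 2.
deg(v) = 2 for all v (|V|=109); this is C_{109}, the 109-cycle.
A has 55 distinct eigenvalues ≈ [2.0, 1.996678, 1.986723, 1.970169, 1.94707, 1.917503, 1.881566, 1.839379, 1.791082, 1.736834, 1.676818, 1.611231, 1.540291, 1.464235, 1.383315, 1.2978, 1.207973, 1.114134, 1.016594, 0.915677, 0.811718, 0.705062, 0.596064, 0.485087, 0.372497, 0.258671, 0.143985, 0.028821, -0.086439, -0.201412, -0.315715, -0.42897, -0.5408, -0.650834, -0.758705, -0.864056, -0.966537, -1.065807, -1.161536, -1.253407, -1.341115, -1.424367, -1.502888, -1.576416, -1.644707, -1.707535, -1.764691, -1.815985, -1.861246, -1.900324, -1.933089, -1.959433, -1.979268, -1.992528, -1.999169].
Lovász: ϑ = −109(-2*cos(pi/109))/(2+-(-1)*2*cos(pi/109)) = 109*cos(pi/109)/(cos(pi/109) + 1).
ϑ(G) ≈ 54.4886801.
Check 54 ≤ 109*cos(pi/109)/(cos(pi/109) + 1) ≤ 55: both strict.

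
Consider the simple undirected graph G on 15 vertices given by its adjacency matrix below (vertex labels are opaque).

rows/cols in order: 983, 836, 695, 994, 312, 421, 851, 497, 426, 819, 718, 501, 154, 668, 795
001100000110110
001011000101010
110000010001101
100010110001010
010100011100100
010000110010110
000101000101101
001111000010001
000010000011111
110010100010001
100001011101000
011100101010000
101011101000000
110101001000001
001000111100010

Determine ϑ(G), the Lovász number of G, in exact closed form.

N(154) = {983, 695, 312, 421, 851, 426}, |N(154)| = 6.
N(718) = {983, 421, 497, 426, 819, 501}, |N(718)| = 6.
N(983) = {695, 994, 819, 718, 154, 668}, |N(983)| = 6.
deg(994) = 6; N(994) = {983, 312, 851, 497, 501, 668}.
Every vertex has degree 6 (N=15); Kneser-type, 2-subsets of [6].
A has 3 distinct eigenvalues ≈ [6.0, 1.0, -3.0].
λ_max=6, λ_min=-3; ϑ = −15·λ_min/(λ_max−λ_min) = 5.
≈ 5.000000000 (to 9 d.p.).

5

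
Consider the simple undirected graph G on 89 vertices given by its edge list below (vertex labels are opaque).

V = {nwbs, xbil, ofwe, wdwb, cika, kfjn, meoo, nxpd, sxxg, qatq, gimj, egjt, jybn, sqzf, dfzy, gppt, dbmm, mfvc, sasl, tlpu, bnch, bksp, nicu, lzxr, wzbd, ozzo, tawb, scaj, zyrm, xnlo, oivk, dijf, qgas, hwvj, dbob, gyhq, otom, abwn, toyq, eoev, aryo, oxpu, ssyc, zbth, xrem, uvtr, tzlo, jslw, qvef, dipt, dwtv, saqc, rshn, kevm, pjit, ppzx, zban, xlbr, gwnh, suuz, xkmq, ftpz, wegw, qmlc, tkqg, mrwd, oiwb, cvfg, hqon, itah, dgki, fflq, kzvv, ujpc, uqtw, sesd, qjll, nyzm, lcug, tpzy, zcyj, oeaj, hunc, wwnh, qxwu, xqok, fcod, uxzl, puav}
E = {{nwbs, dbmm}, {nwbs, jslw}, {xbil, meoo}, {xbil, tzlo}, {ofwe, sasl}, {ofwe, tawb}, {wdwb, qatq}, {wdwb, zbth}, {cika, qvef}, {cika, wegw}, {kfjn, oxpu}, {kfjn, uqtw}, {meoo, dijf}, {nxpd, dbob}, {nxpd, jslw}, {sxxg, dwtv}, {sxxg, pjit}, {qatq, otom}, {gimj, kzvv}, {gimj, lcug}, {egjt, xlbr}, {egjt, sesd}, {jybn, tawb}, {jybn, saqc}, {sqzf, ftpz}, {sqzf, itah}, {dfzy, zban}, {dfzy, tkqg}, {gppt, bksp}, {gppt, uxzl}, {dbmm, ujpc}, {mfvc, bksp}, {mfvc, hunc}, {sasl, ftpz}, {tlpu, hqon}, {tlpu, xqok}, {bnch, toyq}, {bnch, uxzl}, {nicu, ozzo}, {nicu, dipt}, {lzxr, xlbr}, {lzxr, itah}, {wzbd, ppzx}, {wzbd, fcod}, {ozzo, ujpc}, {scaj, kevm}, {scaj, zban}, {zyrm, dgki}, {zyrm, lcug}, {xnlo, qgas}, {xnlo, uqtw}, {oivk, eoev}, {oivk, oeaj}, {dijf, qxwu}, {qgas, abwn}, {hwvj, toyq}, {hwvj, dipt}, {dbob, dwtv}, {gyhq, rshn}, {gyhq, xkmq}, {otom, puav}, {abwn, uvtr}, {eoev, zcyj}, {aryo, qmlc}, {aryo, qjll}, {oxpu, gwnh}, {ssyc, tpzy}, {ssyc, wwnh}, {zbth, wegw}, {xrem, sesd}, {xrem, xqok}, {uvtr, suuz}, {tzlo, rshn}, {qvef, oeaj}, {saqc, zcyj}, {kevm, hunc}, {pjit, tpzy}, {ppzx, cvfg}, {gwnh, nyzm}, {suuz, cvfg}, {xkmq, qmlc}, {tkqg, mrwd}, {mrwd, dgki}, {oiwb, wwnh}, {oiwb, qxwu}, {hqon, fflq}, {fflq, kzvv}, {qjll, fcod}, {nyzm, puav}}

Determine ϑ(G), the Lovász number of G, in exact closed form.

89*cos(pi/89)/(cos(pi/89) + 1)

N(gyhq) = {rshn, xkmq}, |N(gyhq)| = 2.
N(gwnh) = {oxpu, nyzm}, |N(gwnh)| = 2.
deg(ozzo) = 2; N(ozzo) = {nicu, ujpc}.
N(ofwe) = {sasl, tawb}, |N(ofwe)| = 2.
G on 89 vertices is 2-regular; connected 2-regular on 89 ⇒ C_{89}.
spec(A) ≈ [2.0, 1.995018, 1.980097, 1.955311, 1.920784, 1.876688, 1.823242, 1.760713, 1.689412, 1.609694, 1.521958, 1.426638, 1.324212, 1.215188, 1.10011, 0.979551, 0.854113, 0.724419, 0.591116, 0.454869, 0.316355, 0.176265, 0.035297, -0.105847, -0.246463, -0.385852, -0.523319, -0.658178, -0.789758, -0.917404, -1.040479, -1.158371, -1.270491, -1.376282, -1.475217, -1.566802, -1.650581, -1.726138, -1.793094, -1.851118, -1.89992, -1.939256, -1.968931, -1.988796, -1.998754] (distinct, 6 d.p.).
λ_max=2, λ_min=-2*cos(pi/89); ϑ = −89·λ_min/(λ_max−λ_min) = 89*cos(pi/89)/(cos(pi/89) + 1).
Numerically 44.48614.
α=44, χ(Ḡ)=45; ϑ=89*cos(pi/89)/(cos(pi/89) + 1) lies between (both strict).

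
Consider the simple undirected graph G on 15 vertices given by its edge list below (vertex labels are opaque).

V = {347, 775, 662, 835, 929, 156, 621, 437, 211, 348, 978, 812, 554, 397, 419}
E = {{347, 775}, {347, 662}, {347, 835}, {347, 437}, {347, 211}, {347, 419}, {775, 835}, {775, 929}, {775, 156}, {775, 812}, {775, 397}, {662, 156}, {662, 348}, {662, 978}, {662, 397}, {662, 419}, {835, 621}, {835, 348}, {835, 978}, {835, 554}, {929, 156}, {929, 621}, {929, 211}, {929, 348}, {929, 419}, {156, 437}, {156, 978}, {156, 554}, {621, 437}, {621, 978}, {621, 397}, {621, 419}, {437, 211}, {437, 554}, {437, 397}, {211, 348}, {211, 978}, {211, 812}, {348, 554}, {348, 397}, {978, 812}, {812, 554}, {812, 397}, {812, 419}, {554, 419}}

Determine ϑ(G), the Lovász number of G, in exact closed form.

deg(554) = 6; N(554) = {835, 156, 437, 348, 812, 419}.
Vertex 211 has 6 neighbors: 347, 929, 437, 348, 978, 812.
deg(348) = 6; N(348) = {662, 835, 929, 211, 554, 397}.
deg(419) = 6; N(419) = {347, 662, 929, 621, 812, 554}.
15-vertex 6-regular graph: Kneser-type, 2-subsets of [6].
The 3 distinct eigenvalues: [6.0, 1.0, -3.0].
With N=15: ϑ(G) = 15·(-1*(-3))/(6−(-3)) = 5.
≈ 5.00000 (to 5 d.p.).

5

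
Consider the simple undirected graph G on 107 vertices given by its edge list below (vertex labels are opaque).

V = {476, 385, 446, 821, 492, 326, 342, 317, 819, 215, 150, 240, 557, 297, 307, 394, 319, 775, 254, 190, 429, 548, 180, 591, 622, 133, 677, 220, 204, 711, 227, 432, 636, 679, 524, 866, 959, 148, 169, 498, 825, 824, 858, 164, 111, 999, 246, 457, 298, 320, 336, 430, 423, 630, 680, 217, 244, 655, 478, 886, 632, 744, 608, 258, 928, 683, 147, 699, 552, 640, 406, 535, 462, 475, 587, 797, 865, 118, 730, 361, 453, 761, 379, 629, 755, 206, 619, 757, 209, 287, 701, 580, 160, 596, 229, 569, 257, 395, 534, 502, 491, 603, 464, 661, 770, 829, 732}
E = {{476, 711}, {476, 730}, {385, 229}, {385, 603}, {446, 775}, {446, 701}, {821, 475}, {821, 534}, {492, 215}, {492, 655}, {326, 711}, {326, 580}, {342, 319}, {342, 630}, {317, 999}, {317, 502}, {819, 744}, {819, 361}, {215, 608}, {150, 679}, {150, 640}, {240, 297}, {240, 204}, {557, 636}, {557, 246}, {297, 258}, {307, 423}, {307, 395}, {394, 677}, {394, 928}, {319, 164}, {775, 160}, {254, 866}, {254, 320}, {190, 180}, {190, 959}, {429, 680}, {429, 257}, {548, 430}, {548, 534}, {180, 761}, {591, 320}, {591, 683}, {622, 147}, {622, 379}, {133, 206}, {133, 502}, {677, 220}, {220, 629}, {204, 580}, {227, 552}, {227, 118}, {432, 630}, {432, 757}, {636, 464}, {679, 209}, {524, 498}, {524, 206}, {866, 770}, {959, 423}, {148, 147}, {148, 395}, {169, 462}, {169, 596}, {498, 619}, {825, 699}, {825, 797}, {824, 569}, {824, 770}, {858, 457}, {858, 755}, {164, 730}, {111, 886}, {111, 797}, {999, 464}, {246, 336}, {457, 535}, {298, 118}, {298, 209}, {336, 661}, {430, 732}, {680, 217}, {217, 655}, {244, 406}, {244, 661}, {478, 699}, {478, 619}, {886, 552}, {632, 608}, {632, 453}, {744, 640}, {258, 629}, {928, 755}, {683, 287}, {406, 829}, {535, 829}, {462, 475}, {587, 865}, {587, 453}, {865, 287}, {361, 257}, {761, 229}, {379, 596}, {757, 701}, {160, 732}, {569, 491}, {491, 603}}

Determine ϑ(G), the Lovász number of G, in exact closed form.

N(406) = {244, 829}, |N(406)| = 2.
Vertex 552 has 2 neighbors: 227, 886.
deg(227) = 2; N(227) = {552, 118}.
deg(569) = 2; N(569) = {824, 491}.
2-regular, N=107; a single 107-cycle (edge-transitive).
The 54 distinct eigenvalues: [2.0, 1.996553, 1.986223, 1.969046, 1.945082, 1.914413, 1.877144, 1.833404, 1.783344, 1.727137, 1.664975, 1.597075, 1.523668, 1.44501, 1.36137, 1.273037, 1.180316, 1.083526, 0.983001, 0.879087, 0.772143, 0.662537, 0.550647, 0.43686, 0.321566, 0.205163, 0.088054, -0.02936, -0.146672, -0.263478, -0.379376, -0.493966, -0.606854, -0.717649, -0.825971, -0.931446, -1.033709, -1.132409, -1.227206, -1.317772, -1.403795, -1.484979, -1.561044, -1.631728, -1.696787, -1.755997, -1.809154, -1.856074, -1.896596, -1.930579, -1.957908, -1.978487, -1.992247, -1.999138].
−107·(-2*cos(pi/107)) / ((2)−(-2*cos(pi/107))) = 107*cos(pi/107)/(cos(pi/107) + 1) = ϑ(G).
ϑ(G) ≈ 53.4884684.
Lovász sandwich 53 ≤ 107*cos(pi/107)/(cos(pi/107) + 1) ≤ 54: both strict.

107*cos(pi/107)/(cos(pi/107) + 1)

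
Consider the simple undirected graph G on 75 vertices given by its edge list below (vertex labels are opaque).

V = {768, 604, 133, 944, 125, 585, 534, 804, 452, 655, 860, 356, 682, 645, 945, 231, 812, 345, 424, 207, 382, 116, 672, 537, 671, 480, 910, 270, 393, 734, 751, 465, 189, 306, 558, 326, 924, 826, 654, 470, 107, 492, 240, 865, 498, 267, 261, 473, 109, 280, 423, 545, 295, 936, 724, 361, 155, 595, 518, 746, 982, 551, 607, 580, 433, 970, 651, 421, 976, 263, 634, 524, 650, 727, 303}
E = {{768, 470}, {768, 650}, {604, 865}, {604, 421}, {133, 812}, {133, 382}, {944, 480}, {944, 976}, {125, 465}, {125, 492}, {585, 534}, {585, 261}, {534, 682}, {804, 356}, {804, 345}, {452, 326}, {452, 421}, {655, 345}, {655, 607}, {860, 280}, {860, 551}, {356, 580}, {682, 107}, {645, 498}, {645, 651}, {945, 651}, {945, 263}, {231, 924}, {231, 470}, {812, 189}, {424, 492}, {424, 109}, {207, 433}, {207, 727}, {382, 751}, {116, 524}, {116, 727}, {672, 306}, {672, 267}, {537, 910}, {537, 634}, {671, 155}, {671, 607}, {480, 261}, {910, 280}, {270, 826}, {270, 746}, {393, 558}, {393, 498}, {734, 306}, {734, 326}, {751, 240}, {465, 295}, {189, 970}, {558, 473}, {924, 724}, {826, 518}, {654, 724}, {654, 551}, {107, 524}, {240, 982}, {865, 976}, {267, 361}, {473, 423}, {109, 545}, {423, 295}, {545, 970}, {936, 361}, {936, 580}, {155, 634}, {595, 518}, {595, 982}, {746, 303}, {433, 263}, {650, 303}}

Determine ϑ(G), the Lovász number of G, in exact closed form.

75*cos(pi/75)/(cos(pi/75) + 1)

Vertex 945 has 2 neighbors: 651, 263.
Vertex 382 has 2 neighbors: 133, 751.
Vertex 261 has 2 neighbors: 585, 480.
deg(970) = 2; N(970) = {189, 545}.
Every vertex has degree 2 (N=75); a single 75-cycle (edge-transitive).
A has 38 distinct eigenvalues ≈ [2.0, 1.993, 1.972, 1.937, 1.889, 1.827, 1.753, 1.666, 1.567, 1.458, 1.338, 1.209, 1.072, 0.927, 0.775, 0.618, 0.457, 0.292, 0.126, -0.042, -0.209, -0.375, -0.538, -0.697, -0.852, -1.0, -1.141, -1.275, -1.399, -1.514, -1.618, -1.711, -1.791, -1.86, -1.915, -1.956, -1.984, -1.998].
λ_max=2, λ_min=-2*cos(pi/75); ϑ = −75·λ_min/(λ_max−λ_min) = 75*cos(pi/75)/(cos(pi/75) + 1).
≈ 37.48355 (to 5 d.p.).
Lovász sandwich 37 ≤ 75*cos(pi/75)/(cos(pi/75) + 1) ≤ 38: both strict.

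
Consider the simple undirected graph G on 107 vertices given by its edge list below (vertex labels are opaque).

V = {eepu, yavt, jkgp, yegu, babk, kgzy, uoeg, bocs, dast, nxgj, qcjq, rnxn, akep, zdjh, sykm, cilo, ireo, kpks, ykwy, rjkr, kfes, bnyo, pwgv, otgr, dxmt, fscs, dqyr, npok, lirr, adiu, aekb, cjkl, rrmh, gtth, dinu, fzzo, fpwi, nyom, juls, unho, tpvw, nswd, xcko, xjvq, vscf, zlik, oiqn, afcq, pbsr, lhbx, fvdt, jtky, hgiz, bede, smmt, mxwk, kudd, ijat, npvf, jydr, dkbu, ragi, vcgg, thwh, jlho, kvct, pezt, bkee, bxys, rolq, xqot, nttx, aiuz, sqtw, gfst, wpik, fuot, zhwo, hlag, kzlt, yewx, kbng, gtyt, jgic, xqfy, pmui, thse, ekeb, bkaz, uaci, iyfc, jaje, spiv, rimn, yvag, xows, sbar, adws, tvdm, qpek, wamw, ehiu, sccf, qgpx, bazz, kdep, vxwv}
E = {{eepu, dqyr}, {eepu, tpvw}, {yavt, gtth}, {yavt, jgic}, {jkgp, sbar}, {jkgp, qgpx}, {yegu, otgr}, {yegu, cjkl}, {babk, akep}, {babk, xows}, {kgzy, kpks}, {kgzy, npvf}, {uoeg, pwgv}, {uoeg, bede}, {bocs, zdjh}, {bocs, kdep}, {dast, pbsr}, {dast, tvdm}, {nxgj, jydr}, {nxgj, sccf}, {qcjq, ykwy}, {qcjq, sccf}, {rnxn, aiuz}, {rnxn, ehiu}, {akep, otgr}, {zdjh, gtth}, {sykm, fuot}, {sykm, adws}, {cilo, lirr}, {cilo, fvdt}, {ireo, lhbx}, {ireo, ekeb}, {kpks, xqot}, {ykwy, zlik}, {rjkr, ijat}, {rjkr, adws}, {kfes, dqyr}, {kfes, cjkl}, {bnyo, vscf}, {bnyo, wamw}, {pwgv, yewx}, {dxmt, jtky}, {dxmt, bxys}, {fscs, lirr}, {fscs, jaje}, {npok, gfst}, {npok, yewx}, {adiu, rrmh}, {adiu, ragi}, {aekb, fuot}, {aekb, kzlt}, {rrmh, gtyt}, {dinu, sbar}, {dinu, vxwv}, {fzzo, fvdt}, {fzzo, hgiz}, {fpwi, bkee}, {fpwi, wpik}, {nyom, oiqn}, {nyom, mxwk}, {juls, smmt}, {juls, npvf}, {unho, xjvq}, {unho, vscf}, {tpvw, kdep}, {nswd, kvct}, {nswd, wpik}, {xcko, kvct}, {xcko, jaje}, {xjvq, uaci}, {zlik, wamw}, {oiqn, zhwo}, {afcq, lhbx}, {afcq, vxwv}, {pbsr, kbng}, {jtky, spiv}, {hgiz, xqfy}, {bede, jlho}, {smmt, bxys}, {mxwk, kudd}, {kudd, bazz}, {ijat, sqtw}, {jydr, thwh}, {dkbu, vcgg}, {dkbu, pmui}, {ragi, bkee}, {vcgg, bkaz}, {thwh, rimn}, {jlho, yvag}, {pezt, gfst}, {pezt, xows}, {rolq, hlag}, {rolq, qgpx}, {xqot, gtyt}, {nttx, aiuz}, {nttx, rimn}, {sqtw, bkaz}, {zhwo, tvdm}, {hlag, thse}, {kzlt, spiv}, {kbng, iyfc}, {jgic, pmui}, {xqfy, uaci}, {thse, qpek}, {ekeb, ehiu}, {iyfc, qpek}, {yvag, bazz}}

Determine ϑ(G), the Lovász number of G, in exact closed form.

Vertex bede has 2 neighbors: uoeg, jlho.
Vertex zlik has 2 neighbors: ykwy, wamw.
Vertex tpvw has 2 neighbors: eepu, kdep.
Vertex qcjq has 2 neighbors: ykwy, sccf.
2-regular, N=107; this is C_{107}, the 107-cycle.
Distinct eigenvalues (to 3 d.p.): [2.0, 1.997, 1.986, 1.969, 1.945, 1.914, 1.877, 1.833, 1.783, 1.727, 1.665, 1.597, 1.524, 1.445, 1.361, 1.273, 1.18, 1.084, 0.983, 0.879, 0.772, 0.663, 0.551, 0.437, 0.322, 0.205, 0.088, -0.029, -0.147, -0.263, -0.379, -0.494, -0.607, -0.718, -0.826, -0.931, -1.034, -1.132, -1.227, -1.318, -1.404, -1.485, -1.561, -1.632, -1.697, -1.756, -1.809, -1.856, -1.897, -1.931, -1.958, -1.978, -1.992, -1.999].
Lovász (edge-transitive): ϑ = −107·(-2*cos(pi/107))/((2)−(-2*cos(pi/107))) = 107*cos(pi/107)/(cos(pi/107) + 1).
≈ 53.48846843 (to 8 d.p.).
53 ≤ 107*cos(pi/107)/(cos(pi/107) + 1) ≤ 54: both strict.

107*cos(pi/107)/(cos(pi/107) + 1)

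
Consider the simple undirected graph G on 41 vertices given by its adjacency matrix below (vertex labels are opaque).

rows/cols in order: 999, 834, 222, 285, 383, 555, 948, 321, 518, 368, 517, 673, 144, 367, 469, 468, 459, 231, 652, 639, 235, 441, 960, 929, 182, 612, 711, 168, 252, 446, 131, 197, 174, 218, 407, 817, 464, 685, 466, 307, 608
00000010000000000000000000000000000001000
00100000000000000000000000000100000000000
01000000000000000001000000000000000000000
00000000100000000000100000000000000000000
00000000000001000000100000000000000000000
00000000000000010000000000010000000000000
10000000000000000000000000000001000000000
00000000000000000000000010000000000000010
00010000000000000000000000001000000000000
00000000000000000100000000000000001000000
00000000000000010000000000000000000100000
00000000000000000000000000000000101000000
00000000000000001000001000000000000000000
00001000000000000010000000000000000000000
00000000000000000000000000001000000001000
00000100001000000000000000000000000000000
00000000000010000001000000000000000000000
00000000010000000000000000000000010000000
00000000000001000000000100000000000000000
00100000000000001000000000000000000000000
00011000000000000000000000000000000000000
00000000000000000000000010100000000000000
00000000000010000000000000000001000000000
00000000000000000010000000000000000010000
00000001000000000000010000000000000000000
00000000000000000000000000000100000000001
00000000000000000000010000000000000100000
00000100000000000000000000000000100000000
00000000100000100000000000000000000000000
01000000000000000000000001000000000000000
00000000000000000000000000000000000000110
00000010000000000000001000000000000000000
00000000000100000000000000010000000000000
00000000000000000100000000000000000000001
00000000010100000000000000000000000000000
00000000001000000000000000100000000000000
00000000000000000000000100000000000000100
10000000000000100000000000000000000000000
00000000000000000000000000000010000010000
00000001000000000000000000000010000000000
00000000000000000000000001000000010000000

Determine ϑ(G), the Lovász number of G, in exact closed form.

41*cos(pi/41)/(cos(pi/41) + 1)

Vertex 285 has 2 neighbors: 518, 235.
N(834) = {222, 446}, |N(834)| = 2.
deg(459) = 2; N(459) = {144, 639}.
N(252) = {518, 469}, |N(252)| = 2.
2-regular, N=41; this is C_{41}, the 41-cycle.
spec(A) ≈ [2.0, 1.977, 1.907, 1.792, 1.636, 1.441, 1.212, 0.955, 0.676, 0.381, 0.077, -0.229, -0.53, -0.818, -1.087, -1.331, -1.543, -1.719, -1.855, -1.947, -1.994] (distinct, 3 d.p.).
Lovász (edge-transitive): ϑ = −41·(-2*cos(pi/41))/((2)−(-2*cos(pi/41))) = 41*cos(pi/41)/(cos(pi/41) + 1).
Numerically 20.46988.
α=20, χ(Ḡ)=21; ϑ=41*cos(pi/41)/(cos(pi/41) + 1) lies between (both strict).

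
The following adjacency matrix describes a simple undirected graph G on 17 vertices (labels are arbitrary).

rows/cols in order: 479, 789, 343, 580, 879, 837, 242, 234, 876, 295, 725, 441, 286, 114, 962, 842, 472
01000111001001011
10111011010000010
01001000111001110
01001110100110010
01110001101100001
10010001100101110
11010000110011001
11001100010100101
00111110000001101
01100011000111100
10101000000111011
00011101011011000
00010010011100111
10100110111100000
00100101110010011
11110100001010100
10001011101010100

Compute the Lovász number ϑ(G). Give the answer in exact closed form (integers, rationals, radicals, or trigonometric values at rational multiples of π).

N(472) = {479, 879, 242, 234, 876, 725, 286, 962}, |N(472)| = 8.
deg(879) = 8; N(879) = {789, 343, 580, 234, 876, 725, 441, 472}.
N(114) = {479, 343, 837, 242, 876, 295, 725, 441}, |N(114)| = 8.
Vertex 962 has 8 neighbors: 343, 837, 234, 876, 295, 286, 842, 472.
G on 17 vertices is 8-regular; strongly regular (17,8,3,4).
The 3 distinct eigenvalues: [8.0, 1.562, -2.562].
−17·(-sqrt(17)/2 - 1/2) / ((8)−(-sqrt(17)/2 - 1/2)) = sqrt(17) = ϑ(G).
= 4.1231… (decimal).

sqrt(17)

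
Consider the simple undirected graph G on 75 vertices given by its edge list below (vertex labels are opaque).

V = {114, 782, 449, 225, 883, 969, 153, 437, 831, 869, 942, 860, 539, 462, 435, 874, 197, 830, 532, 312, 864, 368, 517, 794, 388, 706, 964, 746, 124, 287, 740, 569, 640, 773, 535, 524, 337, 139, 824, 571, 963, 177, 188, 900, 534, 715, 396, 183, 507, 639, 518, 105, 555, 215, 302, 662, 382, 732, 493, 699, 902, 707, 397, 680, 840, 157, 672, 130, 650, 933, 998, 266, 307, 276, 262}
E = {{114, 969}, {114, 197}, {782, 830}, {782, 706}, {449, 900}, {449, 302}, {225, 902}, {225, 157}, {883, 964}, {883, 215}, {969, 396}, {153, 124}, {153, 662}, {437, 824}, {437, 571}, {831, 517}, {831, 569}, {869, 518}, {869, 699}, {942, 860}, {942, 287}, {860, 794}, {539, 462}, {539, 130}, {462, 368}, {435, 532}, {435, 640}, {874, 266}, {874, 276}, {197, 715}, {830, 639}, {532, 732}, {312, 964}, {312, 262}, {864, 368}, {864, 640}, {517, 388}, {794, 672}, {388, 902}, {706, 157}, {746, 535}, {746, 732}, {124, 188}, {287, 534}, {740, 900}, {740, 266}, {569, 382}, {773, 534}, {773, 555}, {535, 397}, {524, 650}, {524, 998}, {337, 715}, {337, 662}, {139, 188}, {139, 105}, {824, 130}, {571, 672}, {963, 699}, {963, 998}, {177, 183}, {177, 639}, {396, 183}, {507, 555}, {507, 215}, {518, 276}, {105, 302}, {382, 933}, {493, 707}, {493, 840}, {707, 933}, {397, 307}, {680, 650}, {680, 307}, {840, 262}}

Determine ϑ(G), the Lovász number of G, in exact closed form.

75*cos(pi/75)/(cos(pi/75) + 1)

deg(435) = 2; N(435) = {532, 640}.
Vertex 902 has 2 neighbors: 225, 388.
Vertex 449 has 2 neighbors: 900, 302.
deg(963) = 2; N(963) = {699, 998}.
75-vertex 2-regular graph: the odd cycle C_{75}.
The 38 distinct eigenvalues: [2.0, 1.993, 1.972, 1.9372, 1.8888, 1.8271, 1.7526, 1.6658, 1.5674, 1.4579, 1.3383, 1.2092, 1.0717, 0.9266, 0.775, 0.618, 0.4567, 0.2922, 0.1256, -0.0419, -0.2091, -0.3748, -0.5378, -0.6971, -0.8516, -1.0, -1.1414, -1.2748, -1.3993, -1.514, -1.618, -1.7107, -1.7914, -1.8596, -1.9146, -1.9563, -1.9842, -1.9982].
λ_max=2, λ_min=-2*cos(pi/75); ϑ = −75·λ_min/(λ_max−λ_min) = 75*cos(pi/75)/(cos(pi/75) + 1).
= 37.4835458… (decimal).
Lovász sandwich 37 ≤ 75*cos(pi/75)/(cos(pi/75) + 1) ≤ 38: both strict.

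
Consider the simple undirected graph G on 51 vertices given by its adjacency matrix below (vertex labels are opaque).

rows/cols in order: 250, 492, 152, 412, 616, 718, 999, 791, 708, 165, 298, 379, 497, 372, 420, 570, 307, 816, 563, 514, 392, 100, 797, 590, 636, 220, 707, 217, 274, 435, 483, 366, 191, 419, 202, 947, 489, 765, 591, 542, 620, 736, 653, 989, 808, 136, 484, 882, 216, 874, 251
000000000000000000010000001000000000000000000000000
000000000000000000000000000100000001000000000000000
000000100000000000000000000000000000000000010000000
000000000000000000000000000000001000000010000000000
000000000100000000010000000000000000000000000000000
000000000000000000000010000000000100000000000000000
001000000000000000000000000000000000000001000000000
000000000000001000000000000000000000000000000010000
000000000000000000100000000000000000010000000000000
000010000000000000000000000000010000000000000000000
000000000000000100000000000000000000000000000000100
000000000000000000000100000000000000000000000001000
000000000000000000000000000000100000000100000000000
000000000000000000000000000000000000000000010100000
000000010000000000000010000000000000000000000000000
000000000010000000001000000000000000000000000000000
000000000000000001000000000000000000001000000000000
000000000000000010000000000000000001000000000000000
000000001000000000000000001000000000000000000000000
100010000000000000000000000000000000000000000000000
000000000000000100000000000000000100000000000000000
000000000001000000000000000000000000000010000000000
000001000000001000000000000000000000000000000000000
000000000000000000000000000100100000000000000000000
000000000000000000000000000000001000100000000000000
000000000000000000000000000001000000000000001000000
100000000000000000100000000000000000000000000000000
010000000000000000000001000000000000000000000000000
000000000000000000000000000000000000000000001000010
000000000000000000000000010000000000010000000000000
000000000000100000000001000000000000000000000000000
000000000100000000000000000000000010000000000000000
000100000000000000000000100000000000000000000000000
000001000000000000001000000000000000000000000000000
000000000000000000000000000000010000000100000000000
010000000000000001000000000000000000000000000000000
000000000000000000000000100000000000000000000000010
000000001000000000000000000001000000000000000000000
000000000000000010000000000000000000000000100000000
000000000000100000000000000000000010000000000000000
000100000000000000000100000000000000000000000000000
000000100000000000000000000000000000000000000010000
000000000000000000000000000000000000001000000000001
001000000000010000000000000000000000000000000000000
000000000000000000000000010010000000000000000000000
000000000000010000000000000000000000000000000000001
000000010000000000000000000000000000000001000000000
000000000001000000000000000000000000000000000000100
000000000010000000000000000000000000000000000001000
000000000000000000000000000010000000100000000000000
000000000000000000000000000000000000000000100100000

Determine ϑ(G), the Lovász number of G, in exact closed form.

deg(307) = 2; N(307) = {816, 591}.
N(570) = {298, 392}, |N(570)| = 2.
N(808) = {220, 274}, |N(808)| = 2.
deg(874) = 2; N(874) = {274, 489}.
2-regular, N=51; the odd cycle C_{51}.
Distinct eigenvalues (to 6 d.p.): [2.0, 1.984841, 1.939594, 1.864944, 1.762024, 1.632394, 1.478018, 1.301237, 1.10473, 0.891477, 0.66471, 0.427866, 0.184537, -0.06159, -0.306783, -0.547326, -0.779572, -1.0, -1.205269, -1.392268, -1.558161, -1.700434, -1.816931, -1.905884, -1.965946, -1.996207].
Lovász (edge-transitive): ϑ = −51·(-2*cos(pi/51))/((2)−(-2*cos(pi/51))) = 51*cos(pi/51)/(cos(pi/51) + 1).
≈ 25.475794486 (to 9 d.p.).
Check 25 ≤ 51*cos(pi/51)/(cos(pi/51) + 1) ≤ 26: both strict.

51*cos(pi/51)/(cos(pi/51) + 1)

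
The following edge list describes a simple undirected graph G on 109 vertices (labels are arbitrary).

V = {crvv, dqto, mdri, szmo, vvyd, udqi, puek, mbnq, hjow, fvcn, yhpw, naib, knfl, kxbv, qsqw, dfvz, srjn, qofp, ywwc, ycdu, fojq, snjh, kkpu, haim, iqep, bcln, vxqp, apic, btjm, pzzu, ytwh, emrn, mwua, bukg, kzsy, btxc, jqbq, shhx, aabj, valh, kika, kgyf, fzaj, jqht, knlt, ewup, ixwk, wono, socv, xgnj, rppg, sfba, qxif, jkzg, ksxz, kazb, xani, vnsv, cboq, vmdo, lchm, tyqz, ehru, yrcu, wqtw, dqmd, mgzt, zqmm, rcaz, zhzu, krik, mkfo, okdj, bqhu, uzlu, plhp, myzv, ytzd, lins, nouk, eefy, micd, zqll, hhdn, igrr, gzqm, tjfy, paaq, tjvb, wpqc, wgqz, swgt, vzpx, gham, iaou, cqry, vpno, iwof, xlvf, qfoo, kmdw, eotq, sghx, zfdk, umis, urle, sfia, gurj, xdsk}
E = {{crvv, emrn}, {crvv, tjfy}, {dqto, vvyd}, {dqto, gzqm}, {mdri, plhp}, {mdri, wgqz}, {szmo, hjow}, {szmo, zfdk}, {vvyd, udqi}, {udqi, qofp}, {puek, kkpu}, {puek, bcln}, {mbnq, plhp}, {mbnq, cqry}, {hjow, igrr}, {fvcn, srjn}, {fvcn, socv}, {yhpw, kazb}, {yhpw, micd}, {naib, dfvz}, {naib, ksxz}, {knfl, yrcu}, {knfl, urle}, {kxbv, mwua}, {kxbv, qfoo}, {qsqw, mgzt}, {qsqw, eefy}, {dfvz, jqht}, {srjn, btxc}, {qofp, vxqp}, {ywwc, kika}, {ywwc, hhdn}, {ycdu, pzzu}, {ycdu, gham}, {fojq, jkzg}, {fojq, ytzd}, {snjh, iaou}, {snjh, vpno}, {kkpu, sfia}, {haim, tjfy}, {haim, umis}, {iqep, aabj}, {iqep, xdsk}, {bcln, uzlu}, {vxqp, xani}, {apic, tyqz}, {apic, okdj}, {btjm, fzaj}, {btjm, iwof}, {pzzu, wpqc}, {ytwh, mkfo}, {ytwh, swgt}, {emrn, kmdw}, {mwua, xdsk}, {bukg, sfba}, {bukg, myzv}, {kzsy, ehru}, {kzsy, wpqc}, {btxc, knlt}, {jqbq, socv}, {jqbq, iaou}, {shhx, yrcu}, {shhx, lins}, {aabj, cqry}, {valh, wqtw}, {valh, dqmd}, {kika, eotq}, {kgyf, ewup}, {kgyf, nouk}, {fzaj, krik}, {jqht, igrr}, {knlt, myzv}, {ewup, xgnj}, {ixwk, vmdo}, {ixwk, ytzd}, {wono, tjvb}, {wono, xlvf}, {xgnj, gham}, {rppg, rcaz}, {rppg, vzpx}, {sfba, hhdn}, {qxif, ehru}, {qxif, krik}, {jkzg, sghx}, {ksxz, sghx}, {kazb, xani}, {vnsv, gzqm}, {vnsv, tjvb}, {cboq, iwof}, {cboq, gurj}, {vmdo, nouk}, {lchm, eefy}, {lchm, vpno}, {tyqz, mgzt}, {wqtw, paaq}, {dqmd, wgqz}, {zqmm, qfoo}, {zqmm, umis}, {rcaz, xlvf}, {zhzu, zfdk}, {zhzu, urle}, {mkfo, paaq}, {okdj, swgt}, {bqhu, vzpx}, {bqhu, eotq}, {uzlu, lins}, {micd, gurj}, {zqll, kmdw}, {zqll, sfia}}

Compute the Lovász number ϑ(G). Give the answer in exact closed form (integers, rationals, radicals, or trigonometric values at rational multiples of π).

109*cos(pi/109)/(cos(pi/109) + 1)

deg(wono) = 2; N(wono) = {tjvb, xlvf}.
N(naib) = {dfvz, ksxz}, |N(naib)| = 2.
Vertex xlvf has 2 neighbors: wono, rcaz.
N(fojq) = {jkzg, ytzd}, |N(fojq)| = 2.
Regular of degree 2 on 109 vertices: connected 2-regular on 109 ⇒ C_{109}.
Distinct eigenvalues (to 3 d.p.): [2.0, 1.997, 1.987, 1.97, 1.947, 1.918, 1.882, 1.839, 1.791, 1.737, 1.677, 1.611, 1.54, 1.464, 1.383, 1.298, 1.208, 1.114, 1.017, 0.916, 0.812, 0.705, 0.596, 0.485, 0.372, 0.259, 0.144, 0.029, -0.086, -0.201, -0.316, -0.429, -0.541, -0.651, -0.759, -0.864, -0.967, -1.066, -1.162, -1.253, -1.341, -1.424, -1.503, -1.576, -1.645, -1.708, -1.765, -1.816, -1.861, -1.9, -1.933, -1.959, -1.979, -1.993, -1.999].
With N=109: ϑ(G) = 109·(-(-1)*2*cos(pi/109))/(2−(-2*cos(pi/109))) = 109*cos(pi/109)/(cos(pi/109) + 1).
= 54.4886801… (decimal).
Lovász sandwich 54 ≤ 109*cos(pi/109)/(cos(pi/109) + 1) ≤ 55: both strict.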